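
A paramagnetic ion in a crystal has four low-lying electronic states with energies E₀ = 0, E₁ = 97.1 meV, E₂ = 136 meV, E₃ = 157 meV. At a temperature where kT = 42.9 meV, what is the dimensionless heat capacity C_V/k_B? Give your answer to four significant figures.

Eᵢ/kT = 0, 2.26340, 3.17016, 3.65967.
Z = Σ e^(−Eᵢ/kT) = e^(−0) + e^(−2.26340) + e^(−3.17016) + e^(−3.65967) = 1.00000 + 0.103996 + 0.0419969 + 0.0257410 = 1.17173.
⟨E⟩ = 16.9416 meV, ⟨E²⟩ = 2041.24 meV².
C_V/k_B = (⟨E²⟩ − ⟨E⟩²)/(kT)² = (2041.24 − 287.018)/1840.41 = 0.9532.

0.9532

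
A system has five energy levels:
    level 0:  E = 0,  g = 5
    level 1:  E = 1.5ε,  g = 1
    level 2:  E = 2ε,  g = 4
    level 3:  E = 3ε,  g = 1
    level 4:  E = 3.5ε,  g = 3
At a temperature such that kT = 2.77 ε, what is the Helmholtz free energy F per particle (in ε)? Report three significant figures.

Eᵢ/kT = 0, 0.54152, 0.72202, 1.0830, 1.2635.
Z = Σ gᵢe^(−Eᵢ/kT) = 5·e^(−0) + 1·e^(−0.54152) + 4·e^(−0.72202) + 1·e^(−1.0830) + 3·e^(−1.2635) = 5.0000 + 0.58186 + 1.9431 + 0.33858 + 0.84799 = 8.7115.
F = −kT ln Z = −2.77 × ln(8.7115) = −2.77 × 2.1646 = -6.00 ε.

-6.00 ε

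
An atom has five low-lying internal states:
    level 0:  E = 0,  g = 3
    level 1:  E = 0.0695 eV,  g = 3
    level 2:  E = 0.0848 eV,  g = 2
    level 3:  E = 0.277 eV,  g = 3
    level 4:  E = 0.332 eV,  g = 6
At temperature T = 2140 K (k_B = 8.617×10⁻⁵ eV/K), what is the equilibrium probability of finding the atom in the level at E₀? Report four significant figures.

0.3759

k_BT = 8.617×10⁻⁵ × 2140 K = 0.184404 eV.
Eᵢ/kT = 0, 0.376890, 0.459860, 1.50214, 1.80039.
Z = Σ gᵢe^(−Eᵢ/kT) = 3·e^(−0) + 3·e^(−0.376890) + 2·e^(−0.459860) + 3·e^(−1.50214) + 6·e^(−1.80039) = 3.00000 + 2.05797 + 1.26274 + 0.667960 + 0.991407 = 7.98008.
P₀ = g₀ e^(−E₀/kT) / Z = 3.00000/7.98008 = 0.3759.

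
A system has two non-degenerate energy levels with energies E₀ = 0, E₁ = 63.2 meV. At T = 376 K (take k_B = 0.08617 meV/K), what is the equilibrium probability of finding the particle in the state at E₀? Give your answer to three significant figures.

k_BT = 0.08617 × 376 K = 32.400 meV.
Eᵢ/kT = 0, 1.9506.
Z = Σ e^(−Eᵢ/kT) = e^(−0) + e^(−1.9506) = 1.0000 + 0.14219 = 1.1422.
P₀ = e^(−E₀/kT) / Z = 1.0000/1.1422 = 0.876.

0.876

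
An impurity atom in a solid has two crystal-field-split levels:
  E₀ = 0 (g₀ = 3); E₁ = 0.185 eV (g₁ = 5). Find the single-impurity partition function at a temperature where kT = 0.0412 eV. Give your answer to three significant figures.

Eᵢ/kT = 0, 4.4903.
Z = Σ gᵢe^(−Eᵢ/kT) = 3·e^(−0) + 5·e^(−4.4903) = 3.0000 + 0.056086 = 3.0561.

Z = 3.06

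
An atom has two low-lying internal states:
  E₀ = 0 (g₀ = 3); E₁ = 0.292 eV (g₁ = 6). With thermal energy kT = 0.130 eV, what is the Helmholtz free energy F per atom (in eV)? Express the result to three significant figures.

-0.168 eV

Eᵢ/kT = 0, 2.2462.
Z = Σ gᵢe^(−Eᵢ/kT) = 3·e^(−0) + 6·e^(−2.2462) = 3.0000 + 0.63480 = 3.6348.
F = −kT ln Z = −0.130 × ln(3.6348) = −0.130 × 1.2906 = -0.168 eV.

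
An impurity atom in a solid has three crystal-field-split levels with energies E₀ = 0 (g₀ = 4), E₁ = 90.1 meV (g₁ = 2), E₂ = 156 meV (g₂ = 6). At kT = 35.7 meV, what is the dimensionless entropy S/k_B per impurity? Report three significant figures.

Eᵢ/kT = 0, 2.5238, 4.3697.
Z = Σ gᵢe^(−Eᵢ/kT) = 4·e^(−0) + 2·e^(−2.5238) + 6·e^(−4.3697) = 4.0000 + 0.16031 + 0.075930 = 4.2362.
⟨E⟩ = Σ EᵢPᵢ = 6.2058 meV.
S/k_B = ln Z + ⟨E⟩/kT = ln(4.2362) + 6.2058/35.7 = 1.4437 + 0.17383 = 1.62.

1.62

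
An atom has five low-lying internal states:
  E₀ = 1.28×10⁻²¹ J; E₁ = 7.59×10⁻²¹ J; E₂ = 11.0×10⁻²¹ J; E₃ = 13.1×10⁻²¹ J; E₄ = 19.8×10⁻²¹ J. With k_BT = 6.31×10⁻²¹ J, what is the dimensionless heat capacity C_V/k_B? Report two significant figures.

0.64

Eᵢ/kT = 0.2029, 1.203, 1.743, 2.076, 3.138.
Z = Σ e^(−Eᵢ/kT) = e^(−0.2029) + e^(−1.203) + e^(−1.743) + e^(−2.076) + e^(−3.138) = 0.8164 + 0.3003 + 0.1750 + 0.1254 + 0.04337 = 1.460.
⟨E⟩ = 5.309, ⟨E²⟩ = 53.65.
C_V/k_B = (⟨E²⟩ − ⟨E⟩²)/(kT)² = (53.65 − 28.19)/39.82 = 0.64.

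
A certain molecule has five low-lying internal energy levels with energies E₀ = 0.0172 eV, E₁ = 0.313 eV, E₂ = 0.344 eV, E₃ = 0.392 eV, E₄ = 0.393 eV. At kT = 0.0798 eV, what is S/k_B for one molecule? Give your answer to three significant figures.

Eᵢ/kT = 0.21554, 3.9223, 4.3108, 4.9123, 4.9248.
Z = Σ e^(−Eᵢ/kT) = e^(−0.21554) + e^(−3.9223) + e^(−4.3108) + e^(−4.9123) + e^(−4.9248) = 0.80611 + 0.019796 + 0.013423 + 0.0073556 + 0.0072642 = 0.85395.
⟨E⟩ = Σ EᵢPᵢ = 0.035619 eV.
S/k_B = ln Z + ⟨E⟩/kT = ln(0.85395) + 0.035619/0.0798 = -0.15788 + 0.44635 = 0.288.

0.288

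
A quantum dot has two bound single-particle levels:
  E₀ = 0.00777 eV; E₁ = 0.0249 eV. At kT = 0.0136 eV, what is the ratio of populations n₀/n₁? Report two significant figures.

3.5

n₀/n₁ = exp[−(E₀−E₁)/kT] = exp(−(-0.01713 eV)/(0.0136 eV)) = exp(1.260) = 3.5.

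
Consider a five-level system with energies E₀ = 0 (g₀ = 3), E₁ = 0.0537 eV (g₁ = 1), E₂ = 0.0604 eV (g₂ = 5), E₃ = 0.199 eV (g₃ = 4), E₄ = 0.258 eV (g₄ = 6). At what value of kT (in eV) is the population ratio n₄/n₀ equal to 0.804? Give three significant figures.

0.283 eV

n₄/n₀ = (g₄/g₀) exp[−(E₄−E₀)/kT] = 0.804.
⇒ (E₄−E₀)/kT = ln((6/3)/0.804) = ln(2.4876) = 0.91132.
kT = 0.258 eV / 0.91132 = 0.283 eV.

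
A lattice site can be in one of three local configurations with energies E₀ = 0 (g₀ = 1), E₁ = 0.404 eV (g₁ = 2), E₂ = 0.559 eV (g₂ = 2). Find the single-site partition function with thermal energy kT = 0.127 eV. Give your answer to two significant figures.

Z = 1.1

Eᵢ/kT = 0, 3.181, 4.402.
Z = Σ gᵢe^(−Eᵢ/kT) = 1·e^(−0) + 2·e^(−3.181) + 2·e^(−4.402) = 1.000 + 0.08309 + 0.02451 = 1.108.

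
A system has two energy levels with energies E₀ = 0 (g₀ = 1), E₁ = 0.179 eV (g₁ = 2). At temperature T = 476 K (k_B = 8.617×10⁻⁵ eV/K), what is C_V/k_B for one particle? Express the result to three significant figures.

0.461

k_BT = 8.617×10⁻⁵ × 476 K = 0.041017 eV.
Eᵢ/kT = 0, 4.3640.
Z = Σ gᵢe^(−Eᵢ/kT) = 1·e^(−0) + 2·e^(−4.3640) = 1.0000 + 0.025455 = 1.0255.
⟨E⟩ = 0.0044431 eV, ⟨E²⟩ = 0.00079532 eV².
C_V/k_B = (⟨E²⟩ − ⟨E⟩²)/(kT)² = (0.00079532 − 0.000019741)/0.0016824 = 0.461.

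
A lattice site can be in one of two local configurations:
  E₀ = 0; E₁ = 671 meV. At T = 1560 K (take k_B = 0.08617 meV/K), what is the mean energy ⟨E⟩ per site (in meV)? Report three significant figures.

4.53 meV

k_BT = 0.08617 × 1560 K = 134.43 meV.
Eᵢ/kT = 0, 4.9914.
Z = Σ e^(−Eᵢ/kT) = e^(−0) + e^(−4.9914) = 1.0000 + 0.0067961 = 1.0068.
⟨E⟩ = Σ Eᵢ e^(−Eᵢ/kT) / Z = (0·1.0000 + 671·0.0067961) / 1.0068 = 4.53 meV.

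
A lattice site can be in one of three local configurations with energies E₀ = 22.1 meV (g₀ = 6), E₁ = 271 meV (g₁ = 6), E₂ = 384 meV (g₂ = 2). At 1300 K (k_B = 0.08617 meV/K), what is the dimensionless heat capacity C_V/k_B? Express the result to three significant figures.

k_BT = 0.08617 × 1300 K = 112.02 meV.
Eᵢ/kT = 0.19729, 2.4192, 3.4280.
Z = Σ gᵢe^(−Eᵢ/kT) = 6·e^(−0.19729) + 6·e^(−2.4192) + 2·e^(−3.4280) = 4.9257 + 0.53396 + 0.064904 = 5.5246.
⟨E⟩ = 50.408 meV, ⟨E²⟩ = 9266.0 meV².
C_V/k_B = (⟨E²⟩ − ⟨E⟩²)/(kT)² = (9266.0 − 2541.0)/12548 = 0.536.

0.536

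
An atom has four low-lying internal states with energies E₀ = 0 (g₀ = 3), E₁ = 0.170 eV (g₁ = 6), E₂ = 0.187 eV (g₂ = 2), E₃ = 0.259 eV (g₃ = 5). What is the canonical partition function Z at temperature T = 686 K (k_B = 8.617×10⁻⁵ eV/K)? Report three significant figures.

k_BT = 8.617×10⁻⁵ × 686 K = 0.059113 eV.
Eᵢ/kT = 0, 2.8758, 3.1634, 4.3814.
Z = Σ gᵢe^(−Eᵢ/kT) = 3·e^(−0) + 6·e^(−2.8758) + 2·e^(−3.1634) + 5·e^(−4.3814) = 3.0000 + 0.33823 + 0.084563 + 0.062539 = 3.4853.

Z = 3.49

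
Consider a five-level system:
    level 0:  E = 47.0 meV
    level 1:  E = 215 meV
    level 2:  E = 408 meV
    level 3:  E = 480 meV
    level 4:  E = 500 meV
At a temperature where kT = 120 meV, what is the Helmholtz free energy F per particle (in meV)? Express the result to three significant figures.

Eᵢ/kT = 0.39167, 1.7917, 3.4000, 4.0000, 4.1667.
Z = Σ e^(−Eᵢ/kT) = e^(−0.39167) + e^(−1.7917) + e^(−3.4000) + e^(−4.0000) + e^(−4.1667) = 0.67593 + 0.16668 + 0.033373 + 0.018316 + 0.015503 = 0.90980.
F = −kT ln Z = −120 × ln(0.90980) = −120 × -0.094530 = 11.3 meV.

11.3 meV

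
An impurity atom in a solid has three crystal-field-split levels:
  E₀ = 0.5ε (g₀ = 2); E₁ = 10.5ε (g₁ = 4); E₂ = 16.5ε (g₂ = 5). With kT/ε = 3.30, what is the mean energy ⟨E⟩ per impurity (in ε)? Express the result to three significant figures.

Eᵢ/kT = 0.15152, 3.1818, 5.0000.
Z = Σ gᵢe^(−Eᵢ/kT) = 2·e^(−0.15152) + 4·e^(−3.1818) + 5·e^(−5.0000) = 1.7188 + 0.16604 + 0.033690 = 1.9185.
⟨E⟩ = Σ Eᵢ gᵢe^(−Eᵢ/kT) / Z = (0.5·1.7188 + 10.5·0.16604 + 16.5·0.033690) / 1.9185 = 1.65 ε.

1.65 ε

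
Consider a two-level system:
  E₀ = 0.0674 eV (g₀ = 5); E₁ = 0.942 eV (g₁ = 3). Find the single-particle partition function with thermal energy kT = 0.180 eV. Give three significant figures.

Eᵢ/kT = 0.37444, 5.2333.
Z = Σ gᵢe^(−Eᵢ/kT) = 5·e^(−0.37444) + 3·e^(−5.2333) = 3.4384 + 0.016008 = 3.4544.

Z = 3.45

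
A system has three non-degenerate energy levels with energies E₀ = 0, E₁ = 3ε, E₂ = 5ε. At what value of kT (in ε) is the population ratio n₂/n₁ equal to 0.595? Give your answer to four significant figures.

3.852 ε

n₂/n₁ = exp[−(E₂−E₁)/kT] = 0.595.
⇒ (E₂−E₁)/kT = ln(1/0.595) = ln(1.68067) = 0.519193.
kT = 2ε / 0.519193 = 3.852 ε.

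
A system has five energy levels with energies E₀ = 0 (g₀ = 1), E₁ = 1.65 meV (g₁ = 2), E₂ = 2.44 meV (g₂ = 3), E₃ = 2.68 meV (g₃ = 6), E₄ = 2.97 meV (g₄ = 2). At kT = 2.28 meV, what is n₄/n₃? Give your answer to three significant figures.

0.294

n₄/n₃ = (g₄/g₃) exp[−(E₄−E₃)/kT] = (2/6) × exp(−(0.29 meV)/(2.28 meV)) = (2/6) × exp(-0.12719) = 0.294.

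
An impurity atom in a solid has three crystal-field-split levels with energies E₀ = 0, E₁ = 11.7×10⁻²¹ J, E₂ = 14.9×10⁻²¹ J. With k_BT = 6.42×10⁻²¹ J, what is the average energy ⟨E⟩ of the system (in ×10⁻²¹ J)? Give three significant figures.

Eᵢ/kT = 0, 1.8224, 2.3209.
Z = Σ e^(−Eᵢ/kT) = e^(−0) + e^(−1.8224) + e^(−2.3209) = 1.0000 + 0.16164 + 0.098185 = 1.2598.
⟨E⟩ = Σ Eᵢ e^(−Eᵢ/kT) / Z = (0·1.0000 + 11.7·0.16164 + 14.9·0.098185) / 1.2598 = 2.66 ×10⁻²¹ J.

2.66 ×10⁻²¹ J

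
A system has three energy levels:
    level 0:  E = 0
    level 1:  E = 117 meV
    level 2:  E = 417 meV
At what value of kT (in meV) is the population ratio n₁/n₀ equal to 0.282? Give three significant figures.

92.4 meV

n₁/n₀ = exp[−(E₁−E₀)/kT] = 0.282.
⇒ (E₁−E₀)/kT = ln(1/0.282) = ln(3.5461) = 1.2658.
kT = 117 meV / 1.2658 = 92.4 meV.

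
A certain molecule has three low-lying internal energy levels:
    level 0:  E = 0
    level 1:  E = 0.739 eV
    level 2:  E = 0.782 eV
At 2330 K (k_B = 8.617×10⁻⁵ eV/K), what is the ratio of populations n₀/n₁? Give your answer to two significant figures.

k_BT = 8.617×10⁻⁵ × 2330 K = 0.2008 eV.
n₀/n₁ = exp[−(E₀−E₁)/kT] = exp(−(-0.739 eV)/(0.2008 eV)) = exp(3.680) = 40.

40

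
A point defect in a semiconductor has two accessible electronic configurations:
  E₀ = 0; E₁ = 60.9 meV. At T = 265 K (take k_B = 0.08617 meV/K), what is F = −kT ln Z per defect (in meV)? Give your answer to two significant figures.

-1.5 meV

k_BT = 0.08617 × 265 K = 22.84 meV.
Eᵢ/kT = 0, 2.666.
Z = Σ e^(−Eᵢ/kT) = e^(−0) + e^(−2.666) = 1.000 + 0.06953 = 1.070.
F = −kT ln Z = −22.84 × ln(1.070) = −22.84 × 0.06766 = -1.5 meV.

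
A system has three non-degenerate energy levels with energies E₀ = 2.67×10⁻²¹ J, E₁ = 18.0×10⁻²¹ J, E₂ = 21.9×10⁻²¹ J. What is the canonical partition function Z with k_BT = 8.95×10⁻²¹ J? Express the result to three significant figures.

Eᵢ/kT = 0.29832, 2.0112, 2.4469.
Z = Σ e^(−Eᵢ/kT) = e^(−0.29832) + e^(−2.0112) + e^(−2.4469) = 0.74206 + 0.13383 + 0.086562 = 0.96245.

Z = 0.962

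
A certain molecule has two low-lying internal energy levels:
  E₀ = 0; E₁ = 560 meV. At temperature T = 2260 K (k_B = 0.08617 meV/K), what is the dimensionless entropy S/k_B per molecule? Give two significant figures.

k_BT = 0.08617 × 2260 K = 194.7 meV.
Eᵢ/kT = 0, 2.876.
Z = Σ e^(−Eᵢ/kT) = e^(−0) + e^(−2.876) = 1.000 + 0.05636 = 1.056.
⟨E⟩ = Σ EᵢPᵢ = 29.89 meV.
S/k_B = ln Z + ⟨E⟩/kT = ln(1.056) + 29.89/194.7 = 0.05449 + 0.1535 = 0.21.

0.21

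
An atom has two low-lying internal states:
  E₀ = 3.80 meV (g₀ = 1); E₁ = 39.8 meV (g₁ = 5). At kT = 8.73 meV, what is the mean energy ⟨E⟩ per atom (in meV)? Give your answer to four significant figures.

Eᵢ/kT = 0.435281, 4.55899.
Z = Σ gᵢe^(−Eᵢ/kT) = 1·e^(−0.435281) + 5·e^(−4.55899) = 0.647083 + 0.0523632 = 0.699446.
⟨E⟩ = Σ Eᵢ gᵢe^(−Eᵢ/kT) / Z = (3.80·0.647083 + 39.8·0.0523632) / 0.699446 = 6.495 meV.

6.495 meV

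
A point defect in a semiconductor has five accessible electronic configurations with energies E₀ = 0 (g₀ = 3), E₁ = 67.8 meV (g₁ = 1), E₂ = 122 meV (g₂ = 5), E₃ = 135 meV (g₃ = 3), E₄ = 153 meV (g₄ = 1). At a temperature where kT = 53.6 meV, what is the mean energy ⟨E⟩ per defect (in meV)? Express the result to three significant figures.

Eᵢ/kT = 0, 1.2649, 2.2761, 2.5187, 2.8545.
Z = Σ gᵢe^(−Eᵢ/kT) = 3·e^(−0) + 1·e^(−1.2649) + 5·e^(−2.2761) + 3·e^(−2.5187) + 1·e^(−2.8545) = 3.0000 + 0.28227 + 0.51342 + 0.24169 + 0.057585 = 4.0950.
⟨E⟩ = Σ Eᵢ gᵢe^(−Eᵢ/kT) / Z = (0·3.0000 + 67.8·0.28227 + 122·0.51342 + 135·0.24169 + 153·0.057585) / 4.0950 = 30.1 meV.

30.1 meV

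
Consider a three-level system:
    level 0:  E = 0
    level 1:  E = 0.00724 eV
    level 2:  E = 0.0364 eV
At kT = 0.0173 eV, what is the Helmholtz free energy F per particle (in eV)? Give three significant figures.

-0.00998 eV

Eᵢ/kT = 0, 0.41850, 2.1040.
Z = Σ e^(−Eᵢ/kT) = e^(−0) + e^(−0.41850) + e^(−2.1040) = 1.0000 + 0.65803 + 0.12197 = 1.7800.
F = −kT ln Z = −0.0173 × ln(1.7800) = −0.0173 × 0.57661 = -0.00998 eV.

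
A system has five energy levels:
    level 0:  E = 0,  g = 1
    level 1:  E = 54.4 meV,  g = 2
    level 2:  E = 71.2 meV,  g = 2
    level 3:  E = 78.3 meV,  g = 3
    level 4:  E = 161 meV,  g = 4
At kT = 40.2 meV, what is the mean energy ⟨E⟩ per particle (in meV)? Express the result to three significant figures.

41.4 meV

Eᵢ/kT = 0, 1.3532, 1.7711, 1.9478, 4.0050.
Z = Σ gᵢe^(−Eᵢ/kT) = 1·e^(−0) + 2·e^(−1.3532) + 2·e^(−1.7711) + 3·e^(−1.9478) + 4·e^(−4.0050) = 1.0000 + 0.51682 + 0.34029 + 0.42776 + 0.072897 = 2.3578.
⟨E⟩ = Σ Eᵢ gᵢe^(−Eᵢ/kT) / Z = (0·1.0000 + 54.4·0.51682 + 71.2·0.34029 + 78.3·0.42776 + 161·0.072897) / 2.3578 = 41.4 meV.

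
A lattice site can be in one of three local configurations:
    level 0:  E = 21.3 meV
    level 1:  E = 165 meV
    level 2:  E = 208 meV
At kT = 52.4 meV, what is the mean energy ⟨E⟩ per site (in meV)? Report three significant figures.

34.6 meV

Eᵢ/kT = 0.40649, 3.1489, 3.9695.
Z = Σ e^(−Eᵢ/kT) = e^(−0.40649) + e^(−3.1489) + e^(−3.9695) = 0.66598 + 0.042899 + 0.018883 = 0.72776.
⟨E⟩ = Σ Eᵢ e^(−Eᵢ/kT) / Z = (21.3·0.66598 + 165·0.042899 + 208·0.018883) / 0.72776 = 34.6 meV.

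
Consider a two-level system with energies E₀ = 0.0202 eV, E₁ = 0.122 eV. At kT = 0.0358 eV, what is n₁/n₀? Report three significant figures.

0.0582

n₁/n₀ = exp[−(E₁−E₀)/kT] = exp(−(0.1018 eV)/(0.0358 eV)) = exp(-2.8436) = 0.0582.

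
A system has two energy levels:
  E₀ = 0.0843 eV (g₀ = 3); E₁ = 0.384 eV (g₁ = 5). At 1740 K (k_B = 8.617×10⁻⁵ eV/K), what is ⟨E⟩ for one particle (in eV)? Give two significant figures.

k_BT = 8.617×10⁻⁵ × 1740 K = 0.1499 eV.
Eᵢ/kT = 0.5624, 2.562.
Z = Σ gᵢe^(−Eᵢ/kT) = 3·e^(−0.5624) + 5·e^(−2.562) = 1.710 + 0.3858 = 2.096.
⟨E⟩ = Σ Eᵢ gᵢe^(−Eᵢ/kT) / Z = (0.0843·1.710 + 0.384·0.3858) / 2.096 = 0.14 eV.

0.14 eV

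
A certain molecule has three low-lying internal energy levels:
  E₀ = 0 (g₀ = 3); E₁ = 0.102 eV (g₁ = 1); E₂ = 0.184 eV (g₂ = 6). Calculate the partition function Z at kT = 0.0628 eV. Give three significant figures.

Z = 3.52

Eᵢ/kT = 0, 1.6242, 2.9299.
Z = Σ gᵢe^(−Eᵢ/kT) = 3·e^(−0) + 1·e^(−1.6242) + 6·e^(−2.9299) = 3.0000 + 0.19707 + 0.32041 = 3.5175.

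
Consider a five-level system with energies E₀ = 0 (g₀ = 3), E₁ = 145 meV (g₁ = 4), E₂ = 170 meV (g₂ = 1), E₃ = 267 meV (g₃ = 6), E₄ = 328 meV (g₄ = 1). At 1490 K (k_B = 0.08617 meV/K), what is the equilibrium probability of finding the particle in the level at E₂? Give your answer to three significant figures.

k_BT = 0.08617 × 1490 K = 128.39 meV.
Eᵢ/kT = 0, 1.1294, 1.3241, 2.0796, 2.5547.
Z = Σ gᵢe^(−Eᵢ/kT) = 3·e^(−0) + 4·e^(−1.1294) + 1·e^(−1.3241) + 6·e^(−2.0796) + 1·e^(−2.5547) = 3.0000 + 1.2929 + 0.26604 + 0.74988 + 0.077716 = 5.3865.
P₂ = g₂ e^(−E₂/kT) / Z = 0.26604/5.3865 = 0.0494.

0.0494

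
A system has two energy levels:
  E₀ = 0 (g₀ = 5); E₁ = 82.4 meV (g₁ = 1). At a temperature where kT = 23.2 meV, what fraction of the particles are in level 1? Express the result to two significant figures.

Eᵢ/kT = 0, 3.552.
Z = Σ gᵢe^(−Eᵢ/kT) = 5·e^(−0) + 1·e^(−3.552) = 5.000 + 0.02867 = 5.029.
P₁ = g₁ e^(−E₁/kT) / Z = 0.02867/5.029 = 0.0057.

0.0057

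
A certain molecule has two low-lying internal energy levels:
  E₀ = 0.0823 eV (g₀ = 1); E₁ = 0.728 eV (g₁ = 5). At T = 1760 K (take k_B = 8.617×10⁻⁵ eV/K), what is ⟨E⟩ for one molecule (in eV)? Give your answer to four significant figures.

k_BT = 8.617×10⁻⁵ × 1760 K = 0.151659 eV.
Eᵢ/kT = 0.542665, 4.80024.
Z = Σ gᵢe^(−Eᵢ/kT) = 1·e^(−0.542665) + 5·e^(−4.80024) = 0.581197 + 0.0411389 = 0.622336.
⟨E⟩ = Σ Eᵢ gᵢe^(−Eᵢ/kT) / Z = (0.0823·0.581197 + 0.728·0.0411389) / 0.622336 = 0.1250 eV.

0.1250 eV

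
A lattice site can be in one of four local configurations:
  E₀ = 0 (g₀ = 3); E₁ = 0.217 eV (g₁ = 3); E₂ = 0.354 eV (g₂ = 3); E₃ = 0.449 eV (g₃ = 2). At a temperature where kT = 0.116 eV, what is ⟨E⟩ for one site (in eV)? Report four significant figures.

0.04641 eV

Eᵢ/kT = 0, 1.87069, 3.05172, 3.87069.
Z = Σ gᵢe^(−Eᵢ/kT) = 3·e^(−0) + 3·e^(−1.87069) + 3·e^(−3.05172) + 2·e^(−3.87069) = 3.00000 + 0.462052 + 0.141833 + 0.0416880 = 3.64557.
⟨E⟩ = Σ Eᵢ gᵢe^(−Eᵢ/kT) / Z = (0·3.00000 + 0.217·0.462052 + 0.354·0.141833 + 0.449·0.0416880) / 3.64557 = 0.04641 eV.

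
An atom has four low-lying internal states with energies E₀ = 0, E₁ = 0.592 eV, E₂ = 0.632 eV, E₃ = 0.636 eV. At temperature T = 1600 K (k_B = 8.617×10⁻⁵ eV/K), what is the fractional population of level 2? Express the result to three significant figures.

k_BT = 8.617×10⁻⁵ × 1600 K = 0.13787 eV.
Eᵢ/kT = 0, 4.2939, 4.5840, 4.6130.
Z = Σ e^(−Eᵢ/kT) = e^(−0) + e^(−4.2939) + e^(−4.5840) + e^(−4.6130) = 1.0000 + 0.013652 + 0.010214 + 0.0099220 = 1.0338.
P₂ = e^(−E₂/kT) / Z = 0.010214/1.0338 = 0.00988.

0.00988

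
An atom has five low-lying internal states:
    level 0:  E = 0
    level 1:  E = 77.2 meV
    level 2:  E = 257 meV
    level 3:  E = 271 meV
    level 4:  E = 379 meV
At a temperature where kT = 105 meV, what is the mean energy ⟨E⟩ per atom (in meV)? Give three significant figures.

Eᵢ/kT = 0, 0.73524, 2.4476, 2.5810, 3.6095.
Z = Σ e^(−Eᵢ/kT) = e^(−0) + e^(−0.73524) + e^(−2.4476) + e^(−2.5810) + e^(−3.6095) = 1.0000 + 0.47939 + 0.086501 + 0.075698 + 0.027065 = 1.6687.
⟨E⟩ = Σ Eᵢ e^(−Eᵢ/kT) / Z = (0·1.0000 + 77.2·0.47939 + 257·0.086501 + 271·0.075698 + 379·0.027065) / 1.6687 = 53.9 meV.

53.9 meV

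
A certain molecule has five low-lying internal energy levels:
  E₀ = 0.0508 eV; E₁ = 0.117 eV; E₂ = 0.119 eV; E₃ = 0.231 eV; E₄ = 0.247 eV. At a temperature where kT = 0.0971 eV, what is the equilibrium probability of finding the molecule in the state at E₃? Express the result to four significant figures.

Eᵢ/kT = 0.523172, 1.20494, 1.22554, 2.37899, 2.54377.
Z = Σ e^(−Eᵢ/kT) = e^(−0.523172) + e^(−1.20494) + e^(−1.22554) + e^(−2.37899) + e^(−2.54377) = 0.592638 + 0.299710 + 0.293599 + 0.0926441 + 0.0785696 = 1.35716.
P₃ = e^(−E₃/kT) / Z = 0.0926441/1.35716 = 0.06826.

0.06826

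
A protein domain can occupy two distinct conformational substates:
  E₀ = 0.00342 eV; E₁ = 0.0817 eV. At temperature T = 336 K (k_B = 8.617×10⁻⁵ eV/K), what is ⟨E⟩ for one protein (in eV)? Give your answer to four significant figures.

0.008333 eV

k_BT = 8.617×10⁻⁵ × 336 K = 0.0289531 eV.
Eᵢ/kT = 0.118122, 2.82180.
Z = Σ e^(−Eᵢ/kT) = e^(−0.118122) + e^(−2.82180) = 0.888588 + 0.0594987 = 0.948087.
⟨E⟩ = Σ Eᵢ e^(−Eᵢ/kT) / Z = (0.00342·0.888588 + 0.0817·0.0594987) / 0.948087 = 0.008333 eV.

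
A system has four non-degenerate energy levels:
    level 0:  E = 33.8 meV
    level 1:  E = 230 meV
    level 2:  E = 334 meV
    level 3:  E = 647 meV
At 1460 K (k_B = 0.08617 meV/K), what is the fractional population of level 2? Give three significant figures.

0.0702

k_BT = 0.08617 × 1460 K = 125.81 meV.
Eᵢ/kT = 0.26866, 1.8282, 2.6548, 5.1427.
Z = Σ e^(−Eᵢ/kT) = e^(−0.26866) + e^(−1.8282) + e^(−2.6548) + e^(−5.1427) = 0.76440 + 0.16070 + 0.070313 + 0.0058419 = 1.0013.
P₂ = e^(−E₂/kT) / Z = 0.070313/1.0013 = 0.0702.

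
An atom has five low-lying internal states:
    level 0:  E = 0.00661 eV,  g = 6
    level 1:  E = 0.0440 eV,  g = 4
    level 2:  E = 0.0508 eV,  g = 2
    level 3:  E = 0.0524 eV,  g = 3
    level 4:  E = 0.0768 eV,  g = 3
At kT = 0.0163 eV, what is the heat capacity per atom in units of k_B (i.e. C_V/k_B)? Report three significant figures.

0.696

Eᵢ/kT = 0.40552, 2.6994, 3.1166, 3.2147, 4.7117.
Z = Σ gᵢe^(−Eᵢ/kT) = 6·e^(−0.40552) + 4·e^(−2.6994) + 2·e^(−3.1166) + 3·e^(−3.2147) + 3·e^(−4.7117) = 3.9998 + 0.26898 + 0.088615 + 0.12050 + 0.026968 = 4.5049.
⟨E⟩ = 0.011357 eV, ⟨E²⟩ = 0.00031391 eV².
C_V/k_B = (⟨E²⟩ − ⟨E⟩²)/(kT)² = (0.00031391 − 0.00012898)/0.00026569 = 0.696.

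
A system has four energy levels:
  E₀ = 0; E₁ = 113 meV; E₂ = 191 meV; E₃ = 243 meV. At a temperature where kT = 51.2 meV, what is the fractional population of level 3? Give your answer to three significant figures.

Eᵢ/kT = 0, 2.2070, 3.7305, 4.7461.
Z = Σ e^(−Eᵢ/kT) = e^(−0) + e^(−2.2070) + e^(−3.7305) + e^(−4.7461) = 1.0000 + 0.11003 + 0.023981 + 0.0086855 = 1.1427.
P₃ = e^(−E₃/kT) / Z = 0.0086855/1.1427 = 0.00760.

0.00760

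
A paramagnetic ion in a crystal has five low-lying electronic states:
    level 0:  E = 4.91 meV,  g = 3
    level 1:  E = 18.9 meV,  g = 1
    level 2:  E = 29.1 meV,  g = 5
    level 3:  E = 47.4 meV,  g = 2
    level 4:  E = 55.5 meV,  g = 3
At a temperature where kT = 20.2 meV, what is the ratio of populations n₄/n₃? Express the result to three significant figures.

n₄/n₃ = (g₄/g₃) exp[−(E₄−E₃)/kT] = (3/2) × exp(−(8.1 meV)/(20.2 meV)) = (3/2) × exp(-0.40099) = 1.00.

1.00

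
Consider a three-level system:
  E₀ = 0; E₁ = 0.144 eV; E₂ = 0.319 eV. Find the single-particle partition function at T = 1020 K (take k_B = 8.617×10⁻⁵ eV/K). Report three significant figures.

k_BT = 8.617×10⁻⁵ × 1020 K = 0.087893 eV.
Eᵢ/kT = 0, 1.6384, 3.6294.
Z = Σ e^(−Eᵢ/kT) = e^(−0) + e^(−1.6384) + e^(−3.6294) = 1.0000 + 0.19429 + 0.026532 = 1.2208.

Z = 1.22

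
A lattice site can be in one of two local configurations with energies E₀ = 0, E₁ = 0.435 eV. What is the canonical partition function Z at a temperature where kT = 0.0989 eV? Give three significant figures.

Z = 1.01

Eᵢ/kT = 0, 4.3984.
Z = Σ e^(−Eᵢ/kT) = e^(−0) + e^(−4.3984) = 1.0000 + 0.012297 = 1.0123.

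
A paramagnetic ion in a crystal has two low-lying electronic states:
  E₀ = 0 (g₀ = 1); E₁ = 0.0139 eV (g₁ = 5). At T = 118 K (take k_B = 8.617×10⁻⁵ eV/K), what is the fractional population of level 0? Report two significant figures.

0.44

k_BT = 8.617×10⁻⁵ × 118 K = 0.01017 eV.
Eᵢ/kT = 0, 1.367.
Z = Σ gᵢe^(−Eᵢ/kT) = 1·e^(−0) + 5·e^(−1.367) = 1.000 + 1.274 = 2.274.
P₀ = g₀ e^(−E₀/kT) / Z = 1.000/2.274 = 0.44.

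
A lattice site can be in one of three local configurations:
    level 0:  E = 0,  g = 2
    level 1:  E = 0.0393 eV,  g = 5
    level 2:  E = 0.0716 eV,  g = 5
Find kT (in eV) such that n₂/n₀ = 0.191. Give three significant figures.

0.0278 eV

n₂/n₀ = (g₂/g₀) exp[−(E₂−E₀)/kT] = 0.191.
⇒ (E₂−E₀)/kT = ln((5/2)/0.191) = ln(13.089) = 2.5718.
kT = 0.0716 eV / 2.5718 = 0.0278 eV.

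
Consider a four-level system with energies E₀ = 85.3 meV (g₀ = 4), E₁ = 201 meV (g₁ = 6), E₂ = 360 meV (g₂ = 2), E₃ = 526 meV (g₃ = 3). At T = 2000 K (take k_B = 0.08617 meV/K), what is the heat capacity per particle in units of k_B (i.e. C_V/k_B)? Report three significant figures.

k_BT = 0.08617 × 2000 K = 172.34 meV.
Eᵢ/kT = 0.49495, 1.1663, 2.0889, 3.0521.
Z = Σ gᵢe^(−Eᵢ/kT) = 4·e^(−0.49495) + 6·e^(−1.1663) + 2·e^(−2.0889) + 3·e^(−3.0521) = 2.4384 + 1.8691 + 0.24765 + 0.14178 = 4.6969.
⟨E⟩ = 159.13 meV, ⟨E²⟩ = 35040 meV².
C_V/k_B = (⟨E²⟩ − ⟨E⟩²)/(kT)² = (35040 − 25322)/29701 = 0.327.

0.327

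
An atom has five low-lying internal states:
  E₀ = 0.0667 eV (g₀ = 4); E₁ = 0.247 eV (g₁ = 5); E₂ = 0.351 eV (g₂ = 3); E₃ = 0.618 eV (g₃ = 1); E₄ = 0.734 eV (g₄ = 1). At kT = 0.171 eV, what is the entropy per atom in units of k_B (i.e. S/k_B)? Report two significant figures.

2.3

Eᵢ/kT = 0.3901, 1.444, 2.053, 3.614, 4.292.
Z = Σ gᵢe^(−Eᵢ/kT) = 4·e^(−0.3901) + 5·e^(−1.444) + 3·e^(−2.053) + 1·e^(−3.614) + 1·e^(−4.292) = 2.708 + 1.180 + 0.3850 + 0.02694 + 0.01368 = 4.314.
⟨E⟩ = Σ EᵢPᵢ = 0.1469 eV.
S/k_B = ln Z + ⟨E⟩/kT = ln(4.314) + 0.1469/0.171 = 1.462 + 0.8591 = 2.3.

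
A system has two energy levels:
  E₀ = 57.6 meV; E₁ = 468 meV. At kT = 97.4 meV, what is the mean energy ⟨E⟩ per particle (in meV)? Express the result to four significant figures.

63.58 meV

Eᵢ/kT = 0.591376, 4.80493.
Z = Σ e^(−Eᵢ/kT) = e^(−0.591376) + e^(−4.80493) = 0.553565 + 0.00818927 = 0.561754.
⟨E⟩ = Σ Eᵢ e^(−Eᵢ/kT) / Z = (57.6·0.553565 + 468·0.00818927) / 0.561754 = 63.58 meV.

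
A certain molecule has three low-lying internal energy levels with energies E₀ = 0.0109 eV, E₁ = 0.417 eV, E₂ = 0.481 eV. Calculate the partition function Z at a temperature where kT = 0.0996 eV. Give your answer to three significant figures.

Eᵢ/kT = 0.10944, 4.1867, 4.8293.
Z = Σ e^(−Eᵢ/kT) = e^(−0.10944) + e^(−4.1867) + e^(−4.8293) = 0.89634 + 0.015196 + 0.0079921 = 0.91953.

Z = 0.920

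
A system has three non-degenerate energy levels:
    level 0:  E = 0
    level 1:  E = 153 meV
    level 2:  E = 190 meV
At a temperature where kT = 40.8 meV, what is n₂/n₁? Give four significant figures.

0.4038

n₂/n₁ = exp[−(E₂−E₁)/kT] = exp(−(37 meV)/(40.8 meV)) = exp(-0.906863) = 0.4038.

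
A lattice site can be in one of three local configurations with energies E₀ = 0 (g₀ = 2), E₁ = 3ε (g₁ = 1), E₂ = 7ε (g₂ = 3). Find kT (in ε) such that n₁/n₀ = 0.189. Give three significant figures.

3.08 ε

n₁/n₀ = (g₁/g₀) exp[−(E₁−E₀)/kT] = 0.189.
⇒ (E₁−E₀)/kT = ln((1/2)/0.189) = ln(2.6455) = 0.97286.
kT = 3ε / 0.97286 = 3.08 ε.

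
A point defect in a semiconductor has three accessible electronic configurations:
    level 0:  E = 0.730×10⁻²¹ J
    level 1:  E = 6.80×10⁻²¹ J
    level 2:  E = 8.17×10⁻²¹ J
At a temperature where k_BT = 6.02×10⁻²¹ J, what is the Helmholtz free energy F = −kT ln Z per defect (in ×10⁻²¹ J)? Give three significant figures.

-2.30 ×10⁻²¹ J

Eᵢ/kT = 0.12126, 1.1296, 1.3571.
Z = Σ e^(−Eᵢ/kT) = e^(−0.12126) + e^(−1.1296) + e^(−1.3571) = 0.88580 + 0.32316 + 0.25741 = 1.4664.
F = −kT ln Z = −6.02 × ln(1.4664) = −6.02 × 0.38281 = -2.30 ×10⁻²¹ J.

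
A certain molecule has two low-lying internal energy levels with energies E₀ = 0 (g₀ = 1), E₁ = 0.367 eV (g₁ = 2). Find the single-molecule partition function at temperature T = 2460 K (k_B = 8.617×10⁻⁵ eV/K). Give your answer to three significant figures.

k_BT = 8.617×10⁻⁵ × 2460 K = 0.21198 eV.
Eᵢ/kT = 0, 1.7313.
Z = Σ gᵢe^(−Eᵢ/kT) = 1·e^(−0) + 2·e^(−1.7313) = 1.0000 + 0.35411 = 1.3541.

Z = 1.35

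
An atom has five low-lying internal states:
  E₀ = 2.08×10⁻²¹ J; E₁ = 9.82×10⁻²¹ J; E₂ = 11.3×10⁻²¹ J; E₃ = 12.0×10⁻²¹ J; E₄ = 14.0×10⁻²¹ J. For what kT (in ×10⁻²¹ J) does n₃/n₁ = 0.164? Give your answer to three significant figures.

1.21 ×10⁻²¹ J

n₃/n₁ = exp[−(E₃−E₁)/kT] = 0.164.
⇒ (E₃−E₁)/kT = ln(1/0.164) = ln(6.0976) = 1.8079.
kT = 2.18 ×10⁻²¹ J / 1.8079 = 1.21 ×10⁻²¹ J.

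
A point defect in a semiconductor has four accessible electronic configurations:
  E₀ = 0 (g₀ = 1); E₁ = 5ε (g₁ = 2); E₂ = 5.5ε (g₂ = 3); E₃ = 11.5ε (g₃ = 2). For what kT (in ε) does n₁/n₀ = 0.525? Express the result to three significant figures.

3.74 ε

n₁/n₀ = (g₁/g₀) exp[−(E₁−E₀)/kT] = 0.525.
⇒ (E₁−E₀)/kT = ln((2/1)/0.525) = ln(3.8095) = 1.3375.
kT = 5ε / 1.3375 = 3.74 ε.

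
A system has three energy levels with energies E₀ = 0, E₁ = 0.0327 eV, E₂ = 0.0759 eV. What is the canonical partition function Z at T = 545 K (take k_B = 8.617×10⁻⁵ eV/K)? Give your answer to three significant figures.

Z = 1.70

k_BT = 8.617×10⁻⁵ × 545 K = 0.046963 eV.
Eᵢ/kT = 0, 0.69629, 1.6162.
Z = Σ e^(−Eᵢ/kT) = e^(−0) + e^(−0.69629) + e^(−1.6162) = 1.0000 + 0.49843 + 0.19865 = 1.6971.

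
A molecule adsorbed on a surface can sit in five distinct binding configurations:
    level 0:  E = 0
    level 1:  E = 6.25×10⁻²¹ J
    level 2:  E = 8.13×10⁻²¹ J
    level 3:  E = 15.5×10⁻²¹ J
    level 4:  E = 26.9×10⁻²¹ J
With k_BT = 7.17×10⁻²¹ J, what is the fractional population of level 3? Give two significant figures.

0.061

Eᵢ/kT = 0, 0.8717, 1.134, 2.162, 3.752.
Z = Σ e^(−Eᵢ/kT) = e^(−0) + e^(−0.8717) + e^(−1.134) + e^(−2.162) + e^(−3.752) = 1.000 + 0.4182 + 0.3217 + 0.1151 + 0.02347 = 1.878.
P₃ = e^(−E₃/kT) / Z = 0.1151/1.878 = 0.061.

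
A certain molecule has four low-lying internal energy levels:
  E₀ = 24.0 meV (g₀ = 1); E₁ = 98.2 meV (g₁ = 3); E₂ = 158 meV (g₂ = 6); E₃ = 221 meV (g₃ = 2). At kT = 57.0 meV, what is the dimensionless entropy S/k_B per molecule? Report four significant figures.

Eᵢ/kT = 0.421053, 1.72281, 2.77193, 3.87719.
Z = Σ gᵢe^(−Eᵢ/kT) = 1·e^(−0.421053) + 3·e^(−1.72281) + 6·e^(−2.77193) + 2·e^(−3.87719) = 0.656355 + 0.535691 + 0.375247 + 0.0414179 = 1.60871.
⟨E⟩ = Σ EᵢPᵢ = 85.0369 meV.
S/k_B = ln Z + ⟨E⟩/kT = ln(1.60871) + 85.0369/57.0 = 0.475433 + 1.49188 = 1.967.

1.967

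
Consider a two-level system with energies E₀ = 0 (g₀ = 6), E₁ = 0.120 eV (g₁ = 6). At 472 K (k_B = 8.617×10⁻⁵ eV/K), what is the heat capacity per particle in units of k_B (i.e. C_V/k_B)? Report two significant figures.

0.41

k_BT = 8.617×10⁻⁵ × 472 K = 0.04067 eV.
Eᵢ/kT = 0, 2.951.
Z = Σ gᵢe^(−Eᵢ/kT) = 6·e^(−0) + 6·e^(−2.951) = 6.000 + 0.3137 = 6.314.
⟨E⟩ = 0.005962 eV, ⟨E²⟩ = 0.0007154 eV².
C_V/k_B = (⟨E²⟩ − ⟨E⟩²)/(kT)² = (0.0007154 − 0.00003555)/0.001654 = 0.41.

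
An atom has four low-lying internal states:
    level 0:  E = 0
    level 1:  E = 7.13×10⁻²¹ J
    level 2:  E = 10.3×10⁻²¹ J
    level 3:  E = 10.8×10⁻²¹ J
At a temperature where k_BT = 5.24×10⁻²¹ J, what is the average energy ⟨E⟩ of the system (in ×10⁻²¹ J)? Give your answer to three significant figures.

3.05 ×10⁻²¹ J

Eᵢ/kT = 0, 1.3607, 1.9656, 2.0611.
Z = Σ e^(−Eᵢ/kT) = e^(−0) + e^(−1.3607) + e^(−1.9656) + e^(−2.0611) = 1.0000 + 0.25648 + 0.14007 + 0.12731 = 1.5239.
⟨E⟩ = Σ Eᵢ e^(−Eᵢ/kT) / Z = (0·1.0000 + 7.13·0.25648 + 10.3·0.14007 + 10.8·0.12731) / 1.5239 = 3.05 ×10⁻²¹ J.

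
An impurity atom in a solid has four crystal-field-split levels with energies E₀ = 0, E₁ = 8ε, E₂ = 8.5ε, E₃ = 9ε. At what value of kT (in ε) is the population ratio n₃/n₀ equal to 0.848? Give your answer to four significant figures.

54.59 ε

n₃/n₀ = exp[−(E₃−E₀)/kT] = 0.848.
⇒ (E₃−E₀)/kT = ln(1/0.848) = ln(1.17925) = 0.164879.
kT = 9ε / 0.164879 = 54.59 ε.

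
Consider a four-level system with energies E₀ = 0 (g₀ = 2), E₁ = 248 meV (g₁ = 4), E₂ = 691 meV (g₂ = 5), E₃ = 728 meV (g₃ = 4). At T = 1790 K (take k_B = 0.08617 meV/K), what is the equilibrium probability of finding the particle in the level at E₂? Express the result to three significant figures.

0.0196

k_BT = 0.08617 × 1790 K = 154.24 meV.
Eᵢ/kT = 0, 1.6079, 4.4800, 4.7199.
Z = Σ gᵢe^(−Eᵢ/kT) = 2·e^(−0) + 4·e^(−1.6079) + 5·e^(−4.4800) + 4·e^(−4.7199) = 2.0000 + 0.80123 + 0.056667 + 0.035664 = 2.8936.
P₂ = g₂ e^(−E₂/kT) / Z = 0.056667/2.8936 = 0.0196.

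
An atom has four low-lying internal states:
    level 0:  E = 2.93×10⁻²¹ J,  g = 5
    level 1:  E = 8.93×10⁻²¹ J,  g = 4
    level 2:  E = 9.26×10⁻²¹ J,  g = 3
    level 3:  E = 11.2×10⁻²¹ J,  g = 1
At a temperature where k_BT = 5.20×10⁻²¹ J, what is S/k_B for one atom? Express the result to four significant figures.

Eᵢ/kT = 0.563462, 1.71731, 1.78077, 2.15385.
Z = Σ gᵢe^(−Eᵢ/kT) = 5·e^(−0.563462) + 4·e^(−1.71731) + 3·e^(−1.78077) + 1·e^(−2.15385) = 2.84617 + 0.718194 + 0.505525 + 0.116037 = 4.18593.
⟨E⟩ = Σ EᵢPᵢ = 4.95315 ×10⁻²¹ J.
S/k_B = ln Z + ⟨E⟩/kT = ln(4.18593) + 4.95315/5.20 = 1.43173 + 0.952529 = 2.384.

2.384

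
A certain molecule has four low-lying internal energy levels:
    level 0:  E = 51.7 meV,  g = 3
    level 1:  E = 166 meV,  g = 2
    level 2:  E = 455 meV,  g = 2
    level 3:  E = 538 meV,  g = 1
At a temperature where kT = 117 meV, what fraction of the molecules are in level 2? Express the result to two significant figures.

0.017

Eᵢ/kT = 0.4419, 1.419, 3.889, 4.598.
Z = Σ gᵢe^(−Eᵢ/kT) = 3·e^(−0.4419) + 2·e^(−1.419) + 2·e^(−3.889) + 1·e^(−4.598) = 1.928 + 0.4839 + 0.04093 + 0.01007 = 2.463.
P₂ = g₂ e^(−E₂/kT) / Z = 0.04093/2.463 = 0.017.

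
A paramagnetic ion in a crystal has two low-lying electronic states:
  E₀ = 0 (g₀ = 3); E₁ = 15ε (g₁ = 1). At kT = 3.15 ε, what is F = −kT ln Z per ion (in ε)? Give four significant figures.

Eᵢ/kT = 0, 4.76190.
Z = Σ gᵢe^(−Eᵢ/kT) = 3·e^(−0) + 1·e^(−4.76190) = 3.00000 + 0.00854935 = 3.00855.
F = −kT ln Z = −3.15 × ln(3.00855) = −3.15 × 1.10146 = -3.470 ε.

-3.470 ε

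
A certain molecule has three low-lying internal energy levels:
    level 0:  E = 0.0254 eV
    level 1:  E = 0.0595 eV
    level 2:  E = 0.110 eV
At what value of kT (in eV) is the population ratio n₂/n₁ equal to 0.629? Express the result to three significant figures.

0.109 eV

n₂/n₁ = exp[−(E₂−E₁)/kT] = 0.629.
⇒ (E₂−E₁)/kT = ln(1/0.629) = ln(1.5898) = 0.46361.
kT = 0.0505 eV / 0.46361 = 0.109 eV.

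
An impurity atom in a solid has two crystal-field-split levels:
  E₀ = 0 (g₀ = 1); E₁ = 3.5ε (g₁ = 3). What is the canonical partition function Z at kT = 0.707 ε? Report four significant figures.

Z = 1.021

Eᵢ/kT = 0, 4.95050.
Z = Σ gᵢe^(−Eᵢ/kT) = 1·e^(−0) + 3·e^(−4.95050) = 1.00000 + 0.0212396 = 1.02124.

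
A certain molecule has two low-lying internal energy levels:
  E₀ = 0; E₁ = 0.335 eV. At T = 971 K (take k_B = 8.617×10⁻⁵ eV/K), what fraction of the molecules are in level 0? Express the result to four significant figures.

k_BT = 8.617×10⁻⁵ × 971 K = 0.0836711 eV.
Eᵢ/kT = 0, 4.00377.
Z = Σ e^(−Eᵢ/kT) = e^(−0) + e^(−4.00377) = 1.00000 + 0.0182467 = 1.01825.
P₀ = e^(−E₀/kT) / Z = 1.00000/1.01825 = 0.9821.

0.9821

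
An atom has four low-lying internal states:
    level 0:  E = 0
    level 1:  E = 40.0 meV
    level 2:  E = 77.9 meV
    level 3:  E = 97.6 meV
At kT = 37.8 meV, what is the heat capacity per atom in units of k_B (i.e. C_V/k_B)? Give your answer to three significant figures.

Eᵢ/kT = 0, 1.0582, 2.0608, 2.5820.
Z = Σ e^(−Eᵢ/kT) = e^(−0) + e^(−1.0582) + e^(−2.0608) + e^(−2.5820) = 1.0000 + 0.34708 + 0.12735 + 0.075623 = 1.5501.
⟨E⟩ = 20.118 meV, ⟨E²⟩ = 1321.5 meV².
C_V/k_B = (⟨E²⟩ − ⟨E⟩²)/(kT)² = (1321.5 − 404.73)/1428.8 = 0.642.

0.642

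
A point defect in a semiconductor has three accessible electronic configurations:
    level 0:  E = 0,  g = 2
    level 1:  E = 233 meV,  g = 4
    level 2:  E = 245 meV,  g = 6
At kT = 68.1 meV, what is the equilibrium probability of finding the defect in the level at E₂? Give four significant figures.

Eᵢ/kT = 0, 3.42144, 3.59765.
Z = Σ gᵢe^(−Eᵢ/kT) = 2·e^(−0) + 4·e^(−3.42144) + 6·e^(−3.59765) = 2.00000 + 0.130661 + 0.164328 = 2.29499.
P₂ = g₂ e^(−E₂/kT) / Z = 0.164328/2.29499 = 0.07160.

0.07160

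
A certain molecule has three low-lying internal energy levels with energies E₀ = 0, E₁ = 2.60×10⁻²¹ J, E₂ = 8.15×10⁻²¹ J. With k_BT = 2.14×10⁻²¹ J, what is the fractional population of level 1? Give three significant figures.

Eᵢ/kT = 0, 1.2150, 3.8084.
Z = Σ e^(−Eᵢ/kT) = e^(−0) + e^(−1.2150) + e^(−3.8084) = 1.0000 + 0.29671 + 0.022184 = 1.3189.
P₁ = e^(−E₁/kT) / Z = 0.29671/1.3189 = 0.225.

0.225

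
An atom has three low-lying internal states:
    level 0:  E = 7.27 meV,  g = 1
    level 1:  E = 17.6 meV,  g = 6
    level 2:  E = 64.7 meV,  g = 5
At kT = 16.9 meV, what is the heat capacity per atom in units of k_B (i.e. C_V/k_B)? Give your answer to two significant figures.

0.38

Eᵢ/kT = 0.4302, 1.041, 3.828.
Z = Σ gᵢe^(−Eᵢ/kT) = 1·e^(−0.4302) + 6·e^(−1.041) + 5·e^(−3.828) = 0.6504 + 2.119 + 0.1088 = 2.878.
⟨E⟩ = 17.05 meV, ⟨E²⟩ = 398.3 meV².
C_V/k_B = (⟨E²⟩ − ⟨E⟩²)/(kT)² = (398.3 − 290.7)/285.6 = 0.38.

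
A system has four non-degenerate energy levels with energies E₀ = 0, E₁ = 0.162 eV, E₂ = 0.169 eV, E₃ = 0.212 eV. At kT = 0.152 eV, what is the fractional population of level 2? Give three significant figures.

Eᵢ/kT = 0, 1.0658, 1.1118, 1.3947.
Z = Σ e^(−Eᵢ/kT) = e^(−0) + e^(−1.0658) + e^(−1.1118) + e^(−1.3947) = 1.0000 + 0.34445 + 0.32897 + 0.24791 = 1.9213.
P₂ = e^(−E₂/kT) / Z = 0.32897/1.9213 = 0.171.

0.171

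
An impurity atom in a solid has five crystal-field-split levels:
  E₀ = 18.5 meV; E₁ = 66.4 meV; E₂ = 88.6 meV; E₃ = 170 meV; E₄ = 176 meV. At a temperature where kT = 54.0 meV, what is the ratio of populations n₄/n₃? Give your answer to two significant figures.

0.89

n₄/n₃ = exp[−(E₄−E₃)/kT] = exp(−(6 meV)/(54.0 meV)) = exp(-0.1111) = 0.89.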